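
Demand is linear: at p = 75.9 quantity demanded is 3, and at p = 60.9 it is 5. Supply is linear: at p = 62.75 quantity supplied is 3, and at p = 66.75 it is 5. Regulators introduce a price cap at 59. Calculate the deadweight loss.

50.46

Demand slope = (60.9 − 75.9)/(5 − 3) = −7.5, so p = 98.4 − 7.5q.
Supply slope = (66.75 − 62.75)/(5 − 3) = 2, so p = 56.75 + 2q.
Competitive equilibrium: 98.4 − 7.5q = 56.75 + 2q → q* = 4.3842, p* = 65.5184.
At the ceiling p = 59, quantity supplied = (59 − 56.75)/2 = 1.125.
Willingness to pay at q' = 1.125: 98.4 − 7.5·1.125 = 89.9625.
Δq = 4.3842 − 1.125 = 3.2592; wedge = 89.9625 − 59 = 30.9625.
Deadweight loss = ½ × 3.2592 × 30.9625 = 50.46.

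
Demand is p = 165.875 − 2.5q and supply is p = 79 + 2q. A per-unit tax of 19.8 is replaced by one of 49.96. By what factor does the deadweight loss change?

6.367

Competitive equilibrium: 165.875 − 2.5q = 79 + 2q → q* = 19.3056, p* = 117.6111.
For a per-unit tax t: Δq = t/4.5, so DWL = ½·t·(t/4.5) = t²/9.
At t = 19.8: DWL = 43.56. At t = 49.96: DWL = 277.334.
Ratio = (49.96/19.8)² = 6.367.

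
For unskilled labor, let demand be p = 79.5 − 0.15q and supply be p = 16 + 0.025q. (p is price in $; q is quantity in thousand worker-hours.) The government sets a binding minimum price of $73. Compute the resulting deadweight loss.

$8933.35 thousand

Competitive equilibrium: 79.5 − 0.15q = 16 + 0.025q → q* = 362.85714, p* = 25.07143.
At the floor p = 73, quantity demanded = (79.5 − 73)/0.15 = 43.33333.
Sellers' marginal cost at q' = 43.33333: 16 + 0.025·43.33333 = 17.08333.
Δq = 362.85714 − 43.33333 = 319.52381; wedge = 73 − 17.08333 = 55.91667.
DWL = ½ × 319.52381 × 55.91667 = $8933.35 thousand.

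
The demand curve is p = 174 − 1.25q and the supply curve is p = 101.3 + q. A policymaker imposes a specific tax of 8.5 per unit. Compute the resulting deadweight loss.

Competitive equilibrium: 174 − 1.25q = 101.3 + q → q* = 32.3111, p* = 133.6111.
With the tax, the buyer price exceeds the seller price by 8.5: (174 − 1.25q) − (101.3 + q) = 8.5 → q' = 28.5333.
Δq = 32.3111 − 28.5333 = 3.7778; the wedge equals the tax, 8.5.
Welfare loss = ½ × 3.7778 × 8.5 = 16.06.

16.06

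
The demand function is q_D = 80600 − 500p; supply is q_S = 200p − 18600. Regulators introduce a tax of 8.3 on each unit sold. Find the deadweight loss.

In inverse form: demand p = 161.2 − 0.002q, supply p = 93 + 0.005q.
Competitive equilibrium: 161.2 − 0.002q = 93 + 0.005q → q* = 9742.8571, p* = 141.7143.
With the tax, the buyer price exceeds the seller price by 8.3: (161.2 − 0.002q) − (93 + 0.005q) = 8.3 → q' = 8557.1429.
Δq = 9742.8571 − 8557.1429 = 1185.7142; the wedge equals the tax, 8.3.
DWL = ½ × 1185.7142 × 8.3 = 4920.71.

4920.71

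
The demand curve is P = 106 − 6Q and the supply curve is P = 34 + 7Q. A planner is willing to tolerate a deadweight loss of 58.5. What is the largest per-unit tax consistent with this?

Competitive equilibrium: 106 − 6Q = 34 + 7Q → Q* = 5.5385, P* = 72.7692.
A tax t gives ΔQ = t/13 and wedge t, so DWL = t²/26.
t²/26 = 58.5 → t² = 1521 → t = 39.

39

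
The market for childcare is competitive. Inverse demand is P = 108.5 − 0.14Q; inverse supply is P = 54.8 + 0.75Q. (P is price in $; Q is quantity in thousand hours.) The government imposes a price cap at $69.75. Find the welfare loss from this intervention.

Competitive equilibrium: 108.5 − 0.14Q = 54.8 + 0.75Q → Q* = 60.3371, P* = 100.0528.
At the ceiling P = 69.75, quantity supplied = (69.75 − 54.8)/0.75 = 19.9333.
Willingness to pay at Q' = 19.9333: 108.5 − 0.14·19.9333 = 105.7093.
ΔQ = 60.3371 − 19.9333 = 40.4038; wedge = 105.7093 − 69.75 = 35.9593.
The triangle = ½ × 40.4038 × 35.9593 = $726.45 thousand.

$726.45 thousand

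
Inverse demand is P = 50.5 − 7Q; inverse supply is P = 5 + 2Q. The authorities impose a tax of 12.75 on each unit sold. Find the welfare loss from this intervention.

Competitive equilibrium: 50.5 − 7Q = 5 + 2Q → Q* = 5.0556, P* = 15.1111.
With the tax, the buyer price exceeds the seller price by 12.75: (50.5 − 7Q) − (5 + 2Q) = 12.75 → Q' = 3.6389.
ΔQ = 5.0556 − 3.6389 = 1.4167; the wedge equals the tax, 12.75.
Deadweight loss = ½ × 1.4167 × 12.75 = 9.03.

9.03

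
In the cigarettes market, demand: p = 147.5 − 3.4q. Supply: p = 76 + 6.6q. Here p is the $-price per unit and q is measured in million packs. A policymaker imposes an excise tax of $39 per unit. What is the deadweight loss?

Competitive equilibrium: 147.5 − 3.4q = 76 + 6.6q → q* = 7.15, p* = 123.19.
With the tax, the buyer price exceeds the seller price by 39: (147.5 − 3.4q) − (76 + 6.6q) = 39 → q' = 3.25.
Δq = 7.15 − 3.25 = 3.9; the wedge equals the tax, 39.
Welfare loss = ½ × 3.9 × 39 = $76.05 million.

$76.05 million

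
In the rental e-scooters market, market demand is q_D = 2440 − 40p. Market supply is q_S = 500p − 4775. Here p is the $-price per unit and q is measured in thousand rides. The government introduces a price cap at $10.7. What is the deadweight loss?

$23900.10 thousand

In inverse form: demand p = 61 − 0.025q, supply p = 9.55 + 0.002q.
Competitive equilibrium: 61 − 0.025q = 9.55 + 0.002q → q* = 1905.5556, p* = 13.3611.
At the ceiling p = 10.7, quantity supplied = (10.7 − 9.55)/0.002 = 575.
Willingness to pay at q' = 575: 61 − 0.025·575 = 46.625.
Δq = 1905.5556 − 575 = 1330.5556; wedge = 46.625 − 10.7 = 35.925.
The triangle = ½ × 1330.5556 × 35.925 = $23900.10 thousand.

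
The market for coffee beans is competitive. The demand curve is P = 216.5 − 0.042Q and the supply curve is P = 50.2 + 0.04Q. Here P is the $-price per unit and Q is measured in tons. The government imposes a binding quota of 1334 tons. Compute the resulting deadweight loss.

$19749.85

Competitive equilibrium: 216.5 − 0.042Q = 50.2 + 0.04Q → Q* = 2028.0488, P* = 131.322.
At Q = 1334: demand price = 216.5 − 0.042·1334 = 160.472; supply price = 50.2 + 0.04·1334 = 103.56.
ΔQ = 2028.0488 − 1334 = 694.0488; wedge = 160.472 − 103.56 = 56.912.
Deadweight loss = ½ × 694.0488 × 56.912 = $19749.85.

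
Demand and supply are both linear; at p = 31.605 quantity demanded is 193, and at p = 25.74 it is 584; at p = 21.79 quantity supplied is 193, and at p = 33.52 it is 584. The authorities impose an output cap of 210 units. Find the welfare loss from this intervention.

910.03

Demand slope = (25.74 − 31.605)/(584 − 193) = −0.015, so p = 34.5 − 0.015q.
Supply slope = (33.52 − 21.79)/(584 − 193) = 0.03, so p = 16 + 0.03q.
Competitive equilibrium: 34.5 − 0.015q = 16 + 0.03q → q* = 411.1111, p* = 28.3333.
At q = 210: demand price = 34.5 − 0.015·210 = 31.35; supply price = 16 + 0.03·210 = 22.3.
Δq = 411.1111 − 210 = 201.1111; wedge = 31.35 − 22.3 = 9.05.
Deadweight loss = ½ × 201.1111 × 9.05 = 910.03.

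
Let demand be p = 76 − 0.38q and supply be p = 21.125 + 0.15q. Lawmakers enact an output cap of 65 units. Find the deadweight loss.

393.57

Competitive equilibrium: 76 − 0.38q = 21.125 + 0.15q → q* = 103.5377, p* = 36.6557.
At q = 65: demand price = 76 − 0.38·65 = 51.3; supply price = 21.125 + 0.15·65 = 30.875.
Δq = 103.5377 − 65 = 38.5377; wedge = 51.3 − 30.875 = 20.425.
The triangle = ½ × 38.5377 × 20.425 = 393.57.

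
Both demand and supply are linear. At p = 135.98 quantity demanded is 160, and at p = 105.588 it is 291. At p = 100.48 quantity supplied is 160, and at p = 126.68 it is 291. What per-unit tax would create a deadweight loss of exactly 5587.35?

Demand slope = (105.588 − 135.98)/(291 − 160) = −0.232, so p = 173.1 − 0.232q.
Supply slope = (126.68 − 100.48)/(291 − 160) = 0.2, so p = 68.48 + 0.2q.
Competitive equilibrium: 173.1 − 0.232q = 68.48 + 0.2q → q* = 242.1759, p* = 116.9152.
A tax t gives Δq = t/0.432 and wedge t, so DWL = t²/0.864.
t²/0.864 = 5587.35 → t² = 4827.4704 → t = 69.48.

69.48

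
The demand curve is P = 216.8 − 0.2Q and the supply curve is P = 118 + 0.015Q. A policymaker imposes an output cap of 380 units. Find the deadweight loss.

680.02

Competitive equilibrium: 216.8 − 0.2Q = 118 + 0.015Q → Q* = 459.5349, P* = 124.893.
At Q = 380: demand price = 216.8 − 0.2·380 = 140.8; supply price = 118 + 0.015·380 = 123.7.
ΔQ = 459.5349 − 380 = 79.5349; wedge = 140.8 − 123.7 = 17.1.
The triangle = ½ × 79.5349 × 17.1 = 680.02.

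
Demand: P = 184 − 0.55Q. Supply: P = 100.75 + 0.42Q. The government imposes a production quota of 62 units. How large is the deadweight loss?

275.29

Competitive equilibrium: 184 − 0.55Q = 100.75 + 0.42Q → Q* = 85.8247, P* = 136.7964.
At Q = 62: demand price = 184 − 0.55·62 = 149.9; supply price = 100.75 + 0.42·62 = 126.79.
ΔQ = 85.8247 − 62 = 23.8247; wedge = 149.9 − 126.79 = 23.11.
DWL = ½ × 23.8247 × 23.11 = 275.29.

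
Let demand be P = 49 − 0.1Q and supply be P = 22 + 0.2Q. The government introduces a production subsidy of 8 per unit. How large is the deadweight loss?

Competitive equilibrium: 49 − 0.1Q = 22 + 0.2Q → Q* = 90, P* = 40.
The subsidy lowers effective supply by 8: P = 14 + 0.2Q.
New quantity: 49 − 0.1Q = 14 + 0.2Q → Q' = 116.6667.
Overproduction ΔQ = 116.6667 − 90 = 26.6667; wedge = subsidy = 8.
Welfare loss = ½ × 26.6667 × 8 = 106.67.

106.67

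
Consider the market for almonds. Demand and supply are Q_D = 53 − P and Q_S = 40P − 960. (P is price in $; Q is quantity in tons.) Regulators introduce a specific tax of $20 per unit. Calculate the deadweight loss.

In inverse form: demand P = 53 − Q, supply P = 24 + 0.025Q.
Competitive equilibrium: 53 − Q = 24 + 0.025Q → Q* = 28.2927, P* = 24.7073.
With the tax, the buyer price exceeds the seller price by 20: (53 − Q) − (24 + 0.025Q) = 20 → Q' = 8.7805.
ΔQ = 28.2927 − 8.7805 = 19.5122; the wedge equals the tax, 20.
Welfare loss = ½ × 19.5122 × 20 = $195.12.

$195.12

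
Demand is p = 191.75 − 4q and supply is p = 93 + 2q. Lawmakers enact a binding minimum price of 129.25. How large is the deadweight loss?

2.08

Competitive equilibrium: 191.75 − 4q = 93 + 2q → q* = 16.4583, p* = 125.9167.
At the floor p = 129.25, quantity demanded = (191.75 − 129.25)/4 = 15.625.
Sellers' marginal cost at q' = 15.625: 93 + 2·15.625 = 124.25.
Δq = 16.4583 − 15.625 = 0.8333; wedge = 129.25 − 124.25 = 5.
Deadweight loss = ½ × 0.8333 × 5 = 2.08.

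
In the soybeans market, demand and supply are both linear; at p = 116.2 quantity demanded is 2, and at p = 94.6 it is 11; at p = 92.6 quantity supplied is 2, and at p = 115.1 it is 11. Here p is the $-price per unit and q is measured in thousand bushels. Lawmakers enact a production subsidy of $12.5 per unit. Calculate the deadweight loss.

Demand slope = (94.6 − 116.2)/(11 − 2) = −2.4, so p = 121 − 2.4q.
Supply slope = (115.1 − 92.6)/(11 − 2) = 2.5, so p = 87.6 + 2.5q.
Competitive equilibrium: 121 − 2.4q = 87.6 + 2.5q → q* = 6.8163, p* = 104.6408.
The subsidy lowers effective supply by 12.5: p = 75.1 + 2.5q.
New quantity: 121 − 2.4q = 75.1 + 2.5q → q' = 9.3673.
Overproduction Δq = 9.3673 − 6.8163 = 2.551; wedge = subsidy = 12.5.
DWL = ½ × 2.551 × 12.5 = $15.94 thousand.

$15.94 thousand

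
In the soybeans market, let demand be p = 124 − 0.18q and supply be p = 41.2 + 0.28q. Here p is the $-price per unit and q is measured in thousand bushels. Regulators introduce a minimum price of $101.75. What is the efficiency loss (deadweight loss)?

Competitive equilibrium: 124 − 0.18q = 41.2 + 0.28q → q* = 180, p* = 91.6.
At the floor p = 101.75, quantity demanded = (124 − 101.75)/0.18 = 123.6111.
Sellers' marginal cost at q' = 123.6111: 41.2 + 0.28·123.6111 = 75.8111.
Δq = 180 − 123.6111 = 56.3889; wedge = 101.75 − 75.8111 = 25.9389.
Deadweight loss = ½ × 56.3889 × 25.9389 = $731.33 thousand.

$731.33 thousand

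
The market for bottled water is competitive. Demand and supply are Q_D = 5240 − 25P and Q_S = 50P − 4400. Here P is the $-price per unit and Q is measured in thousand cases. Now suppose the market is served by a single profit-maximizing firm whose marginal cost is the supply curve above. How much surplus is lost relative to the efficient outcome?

$19715.41 thousand

In inverse form: demand P = 209.6 − 0.04Q, supply P = 88 + 0.02Q.
Competitive equilibrium: 209.6 − 0.04Q = 88 + 0.02Q → Q* = 2026.6667, P* = 128.5333.
Marginal revenue: MR = 209.6 − 0.08Q. Set MR = MC: 209.6 − 0.08Q = 88 + 0.02Q → Q_m = 1216.
Price P_m = 209.6 − 0.04·1216 = 160.96; MC(Q_m) = 88 + 0.02·1216 = 112.32.
Competitive Q* = 2026.6667, so ΔQ = 810.6667; wedge = 160.96 − 112.32 = 48.64.
Deadweight loss = ½ × 810.6667 × 48.64 = $19715.41 thousand.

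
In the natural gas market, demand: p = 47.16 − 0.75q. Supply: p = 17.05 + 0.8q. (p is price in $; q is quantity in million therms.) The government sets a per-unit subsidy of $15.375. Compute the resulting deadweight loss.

$76.26 million

Competitive equilibrium: 47.16 − 0.75q = 17.05 + 0.8q → q* = 19.4258, p* = 32.5906.
The subsidy lowers effective supply by 15.375: p = 1.675 + 0.8q.
New quantity: 47.16 − 0.75q = 1.675 + 0.8q → q' = 29.3452.
Overproduction Δq = 29.3452 − 19.4258 = 9.9194; wedge = subsidy = 15.375.
The triangle = ½ × 9.9194 × 15.375 = $76.26 million.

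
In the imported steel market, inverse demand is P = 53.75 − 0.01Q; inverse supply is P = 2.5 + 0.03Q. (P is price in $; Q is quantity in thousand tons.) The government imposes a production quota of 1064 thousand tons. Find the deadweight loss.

Competitive equilibrium: 53.75 − 0.01Q = 2.5 + 0.03Q → Q* = 1281.25, P* = 40.9375.
At Q = 1064: demand price = 53.75 − 0.01·1064 = 43.11; supply price = 2.5 + 0.03·1064 = 34.42.
ΔQ = 1281.25 − 1064 = 217.25; wedge = 43.11 − 34.42 = 8.69.
Deadweight loss = ½ × 217.25 × 8.69 = $943.95 thousand.

$943.95 thousand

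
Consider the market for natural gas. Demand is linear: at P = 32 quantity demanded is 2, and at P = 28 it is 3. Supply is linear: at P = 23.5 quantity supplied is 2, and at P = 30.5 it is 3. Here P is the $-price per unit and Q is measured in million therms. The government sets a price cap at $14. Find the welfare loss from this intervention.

Demand slope = (28 − 32)/(3 − 2) = −4, so P = 40 − 4Q.
Supply slope = (30.5 − 23.5)/(3 − 2) = 7, so P = 9.5 + 7Q.
Competitive equilibrium: 40 − 4Q = 9.5 + 7Q → Q* = 2.7727, P* = 28.9091.
At the ceiling P = 14, quantity supplied = (14 − 9.5)/7 = 0.6429.
Willingness to pay at Q' = 0.6429: 40 − 4·0.6429 = 37.4284.
ΔQ = 2.7727 − 0.6429 = 2.1298; wedge = 37.4284 − 14 = 23.4284.
Deadweight loss = ½ × 2.1298 × 23.4284 = $24.95 million.

$24.95 million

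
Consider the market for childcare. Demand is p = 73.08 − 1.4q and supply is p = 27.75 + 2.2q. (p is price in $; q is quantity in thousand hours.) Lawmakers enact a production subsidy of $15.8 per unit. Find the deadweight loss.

$34.67 thousand

Competitive equilibrium: 73.08 − 1.4q = 27.75 + 2.2q → q* = 12.5917, p* = 55.4517.
The subsidy lowers effective supply by 15.8: p = 11.95 + 2.2q.
New quantity: 73.08 − 1.4q = 11.95 + 2.2q → q' = 16.9806.
Overproduction Δq = 16.9806 − 12.5917 = 4.3889; wedge = subsidy = 15.8.
Welfare loss = ½ × 4.3889 × 15.8 = $34.67 thousand.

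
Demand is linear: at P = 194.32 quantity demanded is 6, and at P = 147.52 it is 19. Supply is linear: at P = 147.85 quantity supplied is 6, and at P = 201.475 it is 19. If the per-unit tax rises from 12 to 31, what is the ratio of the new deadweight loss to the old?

Demand slope = (147.52 − 194.32)/(19 − 6) = −3.6, so P = 215.92 − 3.6Q.
Supply slope = (201.475 − 147.85)/(19 − 6) = 4.125, so P = 123.1 + 4.125Q.
Competitive equilibrium: 215.92 − 3.6Q = 123.1 + 4.125Q → Q* = 12.0155, P* = 172.6641.
For a per-unit tax t: ΔQ = t/7.725, so DWL = ½·t·(t/7.725) = t²/15.45.
At t = 12: DWL = 9.320. At t = 31: DWL = 62.201.
Ratio = (31/12)² = 6.674.

6.674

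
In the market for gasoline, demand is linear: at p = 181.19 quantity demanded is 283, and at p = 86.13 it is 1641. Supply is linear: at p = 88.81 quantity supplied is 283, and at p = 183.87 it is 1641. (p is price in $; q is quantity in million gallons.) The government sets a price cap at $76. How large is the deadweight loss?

$49728.57 million

Demand slope = (86.13 − 181.19)/(1641 − 283) = −0.07, so p = 201 − 0.07q.
Supply slope = (183.87 − 88.81)/(1641 − 283) = 0.07, so p = 69 + 0.07q.
Competitive equilibrium: 201 − 0.07q = 69 + 0.07q → q* = 942.8571, p* = 135.
At the ceiling p = 76, quantity supplied = (76 − 69)/0.07 = 100.
Willingness to pay at q' = 100: 201 − 0.07·100 = 194.
Δq = 942.8571 − 100 = 842.8571; wedge = 194 − 76 = 118.
Welfare loss = ½ × 842.8571 × 118 = $49728.57 million.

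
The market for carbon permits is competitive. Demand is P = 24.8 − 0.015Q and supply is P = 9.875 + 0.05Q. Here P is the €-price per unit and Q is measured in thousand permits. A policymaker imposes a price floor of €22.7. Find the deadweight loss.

Competitive equilibrium: 24.8 − 0.015Q = 9.875 + 0.05Q → Q* = 229.6154, P* = 21.3558.
At the floor P = 22.7, quantity demanded = (24.8 − 22.7)/0.015 = 140.
Sellers' marginal cost at Q' = 140: 9.875 + 0.05·140 = 16.875.
ΔQ = 229.6154 − 140 = 89.6154; wedge = 22.7 − 16.875 = 5.825.
The triangle = ½ × 89.6154 × 5.825 = €261 thousand.

€261 thousand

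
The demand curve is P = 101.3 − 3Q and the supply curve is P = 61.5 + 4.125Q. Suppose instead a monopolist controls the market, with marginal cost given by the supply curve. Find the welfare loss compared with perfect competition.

Competitive equilibrium: 101.3 − 3Q = 61.5 + 4.125Q → Q* = 5.586, P* = 84.5421.
Marginal revenue: MR = 101.3 − 6Q. Set MR = MC: 101.3 − 6Q = 61.5 + 4.125Q → Q_m = 3.9309.
Price P_m = 101.3 − 3·3.9309 = 89.5073; MC(Q_m) = 61.5 + 4.125·3.9309 = 77.715.
Competitive Q* = 5.586, so ΔQ = 1.6551; wedge = 89.5073 − 77.715 = 11.7923.
DWL = ½ × 1.6551 × 11.7923 = 9.76.

9.76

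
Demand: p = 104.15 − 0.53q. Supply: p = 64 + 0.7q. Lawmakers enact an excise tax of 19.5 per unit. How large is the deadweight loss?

154.57

Competitive equilibrium: 104.15 − 0.53q = 64 + 0.7q → q* = 32.6423, p* = 86.8496.
With the tax, the buyer price exceeds the seller price by 19.5: (104.15 − 0.53q) − (64 + 0.7q) = 19.5 → q' = 16.7886.
Δq = 32.6423 − 16.7886 = 15.8537; the wedge equals the tax, 19.5.
DWL = ½ × 15.8537 × 19.5 = 154.57.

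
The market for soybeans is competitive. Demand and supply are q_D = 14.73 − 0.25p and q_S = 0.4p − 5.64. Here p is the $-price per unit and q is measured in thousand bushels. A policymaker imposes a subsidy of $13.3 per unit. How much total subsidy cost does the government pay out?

In inverse form: demand p = 58.92 − 4q, supply p = 14.1 + 2.5q.
Competitive equilibrium: 58.92 − 4q = 14.1 + 2.5q → q* = 6.8954, p* = 31.3385.
The subsidy lowers effective supply by 13.3: p = 0.8 + 2.5q.
New quantity: 58.92 − 4q = 0.8 + 2.5q → q' = 8.9415.
Total subsidy cost = 13.3 × 8.9415 = $118.92 thousand.

$118.92 thousand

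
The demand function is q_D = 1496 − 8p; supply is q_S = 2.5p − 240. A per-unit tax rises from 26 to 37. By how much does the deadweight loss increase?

In inverse form: demand p = 187 − 0.125q, supply p = 96 + 0.4q.
Competitive equilibrium: 187 − 0.125q = 96 + 0.4q → q* = 173.3333, p* = 165.3333.
For a per-unit tax t: Δq = t/0.525, so DWL = ½·t·(t/0.525) = t²/1.05.
At t = 26: DWL = 643.81. At t = 37: DWL = 1303.81.
Increase = 1303.81 − 643.81 = 660.

660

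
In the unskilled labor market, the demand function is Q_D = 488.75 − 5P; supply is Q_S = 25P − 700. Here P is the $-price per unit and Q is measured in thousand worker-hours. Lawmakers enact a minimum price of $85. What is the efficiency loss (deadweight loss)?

In inverse form: demand P = 97.75 − 0.2Q, supply P = 28 + 0.04Q.
Competitive equilibrium: 97.75 − 0.2Q = 28 + 0.04Q → Q* = 290.625, P* = 39.625.
At the floor P = 85, quantity demanded = (97.75 − 85)/0.2 = 63.75.
Sellers' marginal cost at Q' = 63.75: 28 + 0.04·63.75 = 30.55.
ΔQ = 290.625 − 63.75 = 226.875; wedge = 85 − 30.55 = 54.45.
DWL = ½ × 226.875 × 54.45 = $6176.67 thousand.

$6176.67 thousand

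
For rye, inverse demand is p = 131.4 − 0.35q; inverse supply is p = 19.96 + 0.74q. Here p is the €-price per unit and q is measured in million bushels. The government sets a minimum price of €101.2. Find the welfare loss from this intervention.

€138.70 million

Competitive equilibrium: 131.4 − 0.35q = 19.96 + 0.74q → q* = 102.2385, p* = 95.6165.
At the floor p = 101.2, quantity demanded = (131.4 − 101.2)/0.35 = 86.2857.
Sellers' marginal cost at q' = 86.2857: 19.96 + 0.74·86.2857 = 83.8114.
Δq = 102.2385 − 86.2857 = 15.9528; wedge = 101.2 − 83.8114 = 17.3886.
Welfare loss = ½ × 15.9528 × 17.3886 = €138.70 million.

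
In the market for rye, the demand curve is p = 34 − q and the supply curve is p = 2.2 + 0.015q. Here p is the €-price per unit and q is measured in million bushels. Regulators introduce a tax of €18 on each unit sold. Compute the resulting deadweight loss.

Competitive equilibrium: 34 − q = 2.2 + 0.015q → q* = 31.33, p* = 2.67.
With the tax, the buyer price exceeds the seller price by 18: (34 − q) − (2.2 + 0.015q) = 18 → q' = 13.5961.
Δq = 31.33 − 13.5961 = 17.7339; the wedge equals the tax, 18.
Deadweight loss = ½ × 17.7339 × 18 = €159.61 million.

€159.61 million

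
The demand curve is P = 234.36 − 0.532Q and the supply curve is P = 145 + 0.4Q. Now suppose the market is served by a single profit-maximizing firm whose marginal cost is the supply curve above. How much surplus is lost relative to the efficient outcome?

565.69

Competitive equilibrium: 234.36 − 0.532Q = 145 + 0.4Q → Q* = 95.8798, P* = 183.3519.
Marginal revenue: MR = 234.36 − 1.064Q. Set MR = MC: 234.36 − 1.064Q = 145 + 0.4Q → Q_m = 61.0383.
Price P_m = 234.36 − 0.532·61.0383 = 201.8876; MC(Q_m) = 145 + 0.4·61.0383 = 169.4153.
Competitive Q* = 95.8798, so ΔQ = 34.8415; wedge = 201.8876 − 169.4153 = 32.4723.
Deadweight loss = ½ × 34.8415 × 32.4723 = 565.69.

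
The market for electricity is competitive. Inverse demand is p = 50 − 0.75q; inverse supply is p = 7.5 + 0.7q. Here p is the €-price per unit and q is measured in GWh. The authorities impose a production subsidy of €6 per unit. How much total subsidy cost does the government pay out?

Competitive equilibrium: 50 − 0.75q = 7.5 + 0.7q → q* = 29.3103, p* = 28.0172.
The subsidy lowers effective supply by 6: p = 1.5 + 0.7q.
New quantity: 50 − 0.75q = 1.5 + 0.7q → q' = 33.4483.
Total subsidy cost = 6 × 33.4483 = €200.69.

€200.69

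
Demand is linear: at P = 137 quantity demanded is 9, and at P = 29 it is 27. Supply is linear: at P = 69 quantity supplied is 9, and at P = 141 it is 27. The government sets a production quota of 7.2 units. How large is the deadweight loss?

369.80

Demand slope = (29 − 137)/(27 − 9) = −6, so P = 191 − 6Q.
Supply slope = (141 − 69)/(27 − 9) = 4, so P = 33 + 4Q.
Competitive equilibrium: 191 − 6Q = 33 + 4Q → Q* = 15.8, P* = 96.2.
At Q = 7.2: demand price = 191 − 6·7.2 = 147.8; supply price = 33 + 4·7.2 = 61.8.
ΔQ = 15.8 − 7.2 = 8.6; wedge = 147.8 − 61.8 = 86.
The triangle = ½ × 8.6 × 86 = 369.80.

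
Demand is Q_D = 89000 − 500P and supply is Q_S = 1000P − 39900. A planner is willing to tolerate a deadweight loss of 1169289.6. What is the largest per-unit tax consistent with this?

83.76

In inverse form: demand P = 178 − 0.002Q, supply P = 39.9 + 0.001Q.
Competitive equilibrium: 178 − 0.002Q = 39.9 + 0.001Q → Q* = 46033.3333, P* = 85.9333.
A tax t gives ΔQ = t/0.003 and wedge t, so DWL = t²/0.006.
t²/0.006 = 1169289.6 → t² = 7015.7376 → t = 83.76.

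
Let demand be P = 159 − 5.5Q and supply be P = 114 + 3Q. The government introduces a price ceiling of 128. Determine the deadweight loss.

Competitive equilibrium: 159 − 5.5Q = 114 + 3Q → Q* = 5.2941, P* = 129.8824.
At the ceiling P = 128, quantity supplied = (128 − 114)/3 = 4.6667.
Willingness to pay at Q' = 4.6667: 159 − 5.5·4.6667 = 133.3332.
ΔQ = 5.2941 − 4.6667 = 0.6274; wedge = 133.3332 − 128 = 5.3332.
Deadweight loss = ½ × 0.6274 × 5.3332 = 1.67.

1.67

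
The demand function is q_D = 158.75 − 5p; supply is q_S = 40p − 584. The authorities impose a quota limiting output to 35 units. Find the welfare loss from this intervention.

191.17

In inverse form: demand p = 31.75 − 0.2q, supply p = 14.6 + 0.025q.
Competitive equilibrium: 31.75 − 0.2q = 14.6 + 0.025q → q* = 76.2222, p* = 16.5056.
At q = 35: demand price = 31.75 − 0.2·35 = 24.75; supply price = 14.6 + 0.025·35 = 15.475.
Δq = 76.2222 − 35 = 41.2222; wedge = 24.75 − 15.475 = 9.275.
DWL = ½ × 41.2222 × 9.275 = 191.17.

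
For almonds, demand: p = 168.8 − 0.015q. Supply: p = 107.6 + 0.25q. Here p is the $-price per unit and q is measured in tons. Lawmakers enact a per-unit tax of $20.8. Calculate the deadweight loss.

Competitive equilibrium: 168.8 − 0.015q = 107.6 + 0.25q → q* = 230.9434, p* = 165.3358.
With the tax, the buyer price exceeds the seller price by 20.8: (168.8 − 0.015q) − (107.6 + 0.25q) = 20.8 → q' = 152.4528.
Δq = 230.9434 − 152.4528 = 78.4906; the wedge equals the tax, 20.8.
The triangle = ½ × 78.4906 × 20.8 = $816.30.

$816.30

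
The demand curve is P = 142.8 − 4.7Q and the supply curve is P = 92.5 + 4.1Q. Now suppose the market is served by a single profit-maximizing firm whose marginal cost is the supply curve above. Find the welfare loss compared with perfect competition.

Competitive equilibrium: 142.8 − 4.7Q = 92.5 + 4.1Q → Q* = 5.7159, P* = 115.9352.
Marginal revenue: MR = 142.8 − 9.4Q. Set MR = MC: 142.8 − 9.4Q = 92.5 + 4.1Q → Q_m = 3.7259.
Price P_m = 142.8 − 4.7·3.7259 = 125.2883; MC(Q_m) = 92.5 + 4.1·3.7259 = 107.7762.
Competitive Q* = 5.7159, so ΔQ = 1.99; wedge = 125.2883 − 107.7762 = 17.5121.
DWL = ½ × 1.99 × 17.5121 = 17.42.

17.42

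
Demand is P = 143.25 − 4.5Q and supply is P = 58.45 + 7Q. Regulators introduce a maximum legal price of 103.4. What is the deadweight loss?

Competitive equilibrium: 143.25 − 4.5Q = 58.45 + 7Q → Q* = 7.3739, P* = 110.0674.
At the ceiling P = 103.4, quantity supplied = (103.4 − 58.45)/7 = 6.4214.
Willingness to pay at Q' = 6.4214: 143.25 − 4.5·6.4214 = 114.3537.
ΔQ = 7.3739 − 6.4214 = 0.9525; wedge = 114.3537 − 103.4 = 10.9537.
DWL = ½ × 0.9525 × 10.9537 = 5.22.

5.22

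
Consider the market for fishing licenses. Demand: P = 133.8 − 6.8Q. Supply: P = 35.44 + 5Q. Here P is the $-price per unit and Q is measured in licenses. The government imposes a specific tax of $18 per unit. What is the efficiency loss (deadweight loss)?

$13.73

Competitive equilibrium: 133.8 − 6.8Q = 35.44 + 5Q → Q* = 8.3356, P* = 77.118.
With the tax, the buyer price exceeds the seller price by 18: (133.8 − 6.8Q) − (35.44 + 5Q) = 18 → Q' = 6.8102.
ΔQ = 8.3356 − 6.8102 = 1.5254; the wedge equals the tax, 18.
DWL = ½ × 1.5254 × 18 = $13.73.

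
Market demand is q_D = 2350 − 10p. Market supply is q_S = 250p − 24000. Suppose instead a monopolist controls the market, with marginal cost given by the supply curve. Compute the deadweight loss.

22320.60

In inverse form: demand p = 235 − 0.1q, supply p = 96 + 0.004q.
Competitive equilibrium: 235 − 0.1q = 96 + 0.004q → q* = 1336.53846, p* = 101.34615.
Marginal revenue: MR = 235 − 0.2q. Set MR = MC: 235 − 0.2q = 96 + 0.004q → q_m = 681.37255.
Price p_m = 235 − 0.1·681.37255 = 166.86275; MC(q_m) = 96 + 0.004·681.37255 = 98.72549.
Competitive q* = 1336.53846, so Δq = 655.16591; wedge = 166.86275 − 98.72549 = 68.13726.
Deadweight loss = ½ × 655.16591 × 68.13726 = 22320.60.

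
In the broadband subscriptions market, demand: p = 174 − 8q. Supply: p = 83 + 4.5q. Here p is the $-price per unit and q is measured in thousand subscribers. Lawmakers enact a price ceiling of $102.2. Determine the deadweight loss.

Competitive equilibrium: 174 − 8q = 83 + 4.5q → q* = 7.28, p* = 115.76.
At the ceiling p = 102.2, quantity supplied = (102.2 − 83)/4.5 = 4.2667.
Willingness to pay at q' = 4.2667: 174 − 8·4.2667 = 139.8664.
Δq = 7.28 − 4.2667 = 3.0133; wedge = 139.8664 − 102.2 = 37.6664.
Deadweight loss = ½ × 3.0133 × 37.6664 = $56.75 thousand.

$56.75 thousand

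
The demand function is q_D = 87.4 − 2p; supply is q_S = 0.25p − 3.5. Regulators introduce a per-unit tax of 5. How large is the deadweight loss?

2.78

In inverse form: demand p = 43.7 − 0.5q, supply p = 14 + 4q.
Competitive equilibrium: 43.7 − 0.5q = 14 + 4q → q* = 6.6, p* = 40.4.
With the tax, the buyer price exceeds the seller price by 5: (43.7 − 0.5q) − (14 + 4q) = 5 → q' = 5.4889.
Δq = 6.6 − 5.4889 = 1.1111; the wedge equals the tax, 5.
The triangle = ½ × 1.1111 × 5 = 2.78.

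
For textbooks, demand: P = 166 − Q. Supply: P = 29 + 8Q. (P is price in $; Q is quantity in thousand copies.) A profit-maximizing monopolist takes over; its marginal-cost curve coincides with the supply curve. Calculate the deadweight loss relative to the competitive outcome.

$10.43 thousand

Competitive equilibrium: 166 − Q = 29 + 8Q → Q* = 15.2222, P* = 150.7778.
Marginal revenue: MR = 166 − 2Q. Set MR = MC: 166 − 2Q = 29 + 8Q → Q_m = 13.7.
Price P_m = 166 − 1·13.7 = 152.3; MC(Q_m) = 29 + 8·13.7 = 138.6.
Competitive Q* = 15.2222, so ΔQ = 1.5222; wedge = 152.3 − 138.6 = 13.7.
The triangle = ½ × 1.5222 × 13.7 = $10.43 thousand.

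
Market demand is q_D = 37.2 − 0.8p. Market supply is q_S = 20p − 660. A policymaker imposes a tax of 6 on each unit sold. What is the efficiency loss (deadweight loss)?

13.85

In inverse form: demand p = 46.5 − 1.25q, supply p = 33 + 0.05q.
Competitive equilibrium: 46.5 − 1.25q = 33 + 0.05q → q* = 10.3846, p* = 33.5192.
With the tax, the buyer price exceeds the seller price by 6: (46.5 − 1.25q) − (33 + 0.05q) = 6 → q' = 5.7692.
Δq = 10.3846 − 5.7692 = 4.6154; the wedge equals the tax, 6.
Deadweight loss = ½ × 4.6154 × 6 = 13.85.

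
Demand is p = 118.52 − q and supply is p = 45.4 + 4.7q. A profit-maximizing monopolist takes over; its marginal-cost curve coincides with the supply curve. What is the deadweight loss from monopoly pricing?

Competitive equilibrium: 118.52 − q = 45.4 + 4.7q → q* = 12.8281, p* = 105.6919.
Marginal revenue: MR = 118.52 − 2q. Set MR = MC: 118.52 − 2q = 45.4 + 4.7q → q_m = 10.9134.
Price p_m = 118.52 − 1·10.9134 = 107.6066; MC(q_m) = 45.4 + 4.7·10.9134 = 96.693.
Competitive q* = 12.8281, so Δq = 1.9147; wedge = 107.6066 − 96.693 = 10.9136.
Deadweight loss = ½ × 1.9147 × 10.9136 = 10.45.

10.45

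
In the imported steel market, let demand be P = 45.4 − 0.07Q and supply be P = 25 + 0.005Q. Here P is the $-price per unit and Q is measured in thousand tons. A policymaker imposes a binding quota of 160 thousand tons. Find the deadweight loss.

Competitive equilibrium: 45.4 − 0.07Q = 25 + 0.005Q → Q* = 272, P* = 26.36.
At Q = 160: demand price = 45.4 − 0.07·160 = 34.2; supply price = 25 + 0.005·160 = 25.8.
ΔQ = 272 − 160 = 112; wedge = 34.2 − 25.8 = 8.4.
Welfare loss = ½ × 112 × 8.4 = $470.40 thousand.

$470.40 thousand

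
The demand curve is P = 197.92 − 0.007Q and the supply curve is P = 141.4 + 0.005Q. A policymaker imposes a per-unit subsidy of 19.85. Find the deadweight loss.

Competitive equilibrium: 197.92 − 0.007Q = 141.4 + 0.005Q → Q* = 4710, P* = 164.95.
The subsidy lowers effective supply by 19.85: P = 121.55 + 0.005Q.
New quantity: 197.92 − 0.007Q = 121.55 + 0.005Q → Q' = 6364.1667.
Overproduction ΔQ = 6364.1667 − 4710 = 1654.1667; wedge = subsidy = 19.85.
Deadweight loss = ½ × 1654.1667 × 19.85 = 16417.60.

16417.60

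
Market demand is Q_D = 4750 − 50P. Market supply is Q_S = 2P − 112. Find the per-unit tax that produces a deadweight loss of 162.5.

In inverse form: demand P = 95 − 0.02Q, supply P = 56 + 0.5Q.
Competitive equilibrium: 95 − 0.02Q = 56 + 0.5Q → Q* = 75, P* = 93.5.
A tax t gives ΔQ = t/0.52 and wedge t, so DWL = t²/1.04.
t²/1.04 = 162.5 → t² = 169 → t = 13.

13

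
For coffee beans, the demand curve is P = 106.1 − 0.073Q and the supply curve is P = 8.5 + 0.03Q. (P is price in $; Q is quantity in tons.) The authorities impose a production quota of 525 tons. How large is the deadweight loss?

$9196.24

Competitive equilibrium: 106.1 − 0.073Q = 8.5 + 0.03Q → Q* = 947.5728, P* = 36.9272.
At Q = 525: demand price = 106.1 − 0.073·525 = 67.775; supply price = 8.5 + 0.03·525 = 24.25.
ΔQ = 947.5728 − 525 = 422.5728; wedge = 67.775 − 24.25 = 43.525.
DWL = ½ × 422.5728 × 43.525 = $9196.24.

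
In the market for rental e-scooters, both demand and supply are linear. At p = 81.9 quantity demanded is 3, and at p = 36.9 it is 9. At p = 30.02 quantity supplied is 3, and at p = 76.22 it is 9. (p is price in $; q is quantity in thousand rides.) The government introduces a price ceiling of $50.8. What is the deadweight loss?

Demand slope = (36.9 − 81.9)/(9 − 3) = −7.5, so p = 104.4 − 7.5q.
Supply slope = (76.22 − 30.02)/(9 − 3) = 7.7, so p = 6.92 + 7.7q.
Competitive equilibrium: 104.4 − 7.5q = 6.92 + 7.7q → q* = 6.4132, p* = 56.3013.
At the ceiling p = 50.8, quantity supplied = (50.8 − 6.92)/7.7 = 5.6987.
Willingness to pay at q' = 5.6987: 104.4 − 7.5·5.6987 = 61.6598.
Δq = 6.4132 − 5.6987 = 0.7145; wedge = 61.6598 − 50.8 = 10.8598.
Welfare loss = ½ × 0.7145 × 10.8598 = $3.88 thousand.

$3.88 thousand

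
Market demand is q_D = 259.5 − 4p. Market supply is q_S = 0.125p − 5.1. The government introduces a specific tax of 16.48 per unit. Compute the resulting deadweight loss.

16.46

In inverse form: demand p = 64.875 − 0.25q, supply p = 40.8 + 8q.
Competitive equilibrium: 64.875 − 0.25q = 40.8 + 8q → q* = 2.9182, p* = 64.1455.
With the tax, the buyer price exceeds the seller price by 16.48: (64.875 − 0.25q) − (40.8 + 8q) = 16.48 → q' = 0.9206.
Δq = 2.9182 − 0.9206 = 1.9976; the wedge equals the tax, 16.48.
Welfare loss = ½ × 1.9976 × 16.48 = 16.46.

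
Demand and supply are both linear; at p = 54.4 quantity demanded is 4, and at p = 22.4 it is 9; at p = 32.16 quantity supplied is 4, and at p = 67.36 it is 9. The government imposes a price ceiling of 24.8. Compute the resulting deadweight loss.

Demand slope = (22.4 − 54.4)/(9 − 4) = −6.4, so p = 80 − 6.4q.
Supply slope = (67.36 − 32.16)/(9 − 4) = 7.04, so p = 4 + 7.04q.
Competitive equilibrium: 80 − 6.4q = 4 + 7.04q → q* = 5.6548, p* = 43.8095.
At the ceiling p = 24.8, quantity supplied = (24.8 − 4)/7.04 = 2.9545.
Willingness to pay at q' = 2.9545: 80 − 6.4·2.9545 = 61.0912.
Δq = 5.6548 − 2.9545 = 2.7003; wedge = 61.0912 − 24.8 = 36.2912.
DWL = ½ × 2.7003 × 36.2912 = 49.

49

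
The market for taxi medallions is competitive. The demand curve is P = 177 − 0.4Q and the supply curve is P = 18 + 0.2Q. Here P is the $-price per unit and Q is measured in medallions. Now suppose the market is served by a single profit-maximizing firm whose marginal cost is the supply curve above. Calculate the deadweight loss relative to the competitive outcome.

$3370.80

Competitive equilibrium: 177 − 0.4Q = 18 + 0.2Q → Q* = 265, P* = 71.
Marginal revenue: MR = 177 − 0.8Q. Set MR = MC: 177 − 0.8Q = 18 + 0.2Q → Q_m = 159.
Price P_m = 177 − 0.4·159 = 113.4; MC(Q_m) = 18 + 0.2·159 = 49.8.
Competitive Q* = 265, so ΔQ = 106; wedge = 113.4 − 49.8 = 63.6.
Deadweight loss = ½ × 106 × 63.6 = $3370.80.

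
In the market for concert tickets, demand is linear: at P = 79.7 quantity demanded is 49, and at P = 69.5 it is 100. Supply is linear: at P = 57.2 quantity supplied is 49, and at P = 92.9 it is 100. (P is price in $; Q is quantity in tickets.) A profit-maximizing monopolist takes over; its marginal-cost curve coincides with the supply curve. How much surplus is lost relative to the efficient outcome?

$81.46

Demand slope = (69.5 − 79.7)/(100 − 49) = −0.2, so P = 89.5 − 0.2Q.
Supply slope = (92.9 − 57.2)/(100 − 49) = 0.7, so P = 22.9 + 0.7Q.
Competitive equilibrium: 89.5 − 0.2Q = 22.9 + 0.7Q → Q* = 74, P* = 74.7.
Marginal revenue: MR = 89.5 − 0.4Q. Set MR = MC: 89.5 − 0.4Q = 22.9 + 0.7Q → Q_m = 60.5455.
Price P_m = 89.5 − 0.2·60.5455 = 77.3909; MC(Q_m) = 22.9 + 0.7·60.5455 = 65.2819.
Competitive Q* = 74, so ΔQ = 13.4545; wedge = 77.3909 − 65.2819 = 12.109.
Deadweight loss = ½ × 13.4545 × 12.109 = $81.46.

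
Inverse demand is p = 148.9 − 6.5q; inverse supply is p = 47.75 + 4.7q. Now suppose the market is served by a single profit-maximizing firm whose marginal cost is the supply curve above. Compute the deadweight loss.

Competitive equilibrium: 148.9 − 6.5q = 47.75 + 4.7q → q* = 9.0313, p* = 90.1969.
Marginal revenue: MR = 148.9 − 13q. Set MR = MC: 148.9 − 13q = 47.75 + 4.7q → q_m = 5.7147.
Price p_m = 148.9 − 6.5·5.7147 = 111.7545; MC(q_m) = 47.75 + 4.7·5.7147 = 74.6091.
Competitive q* = 9.0313, so Δq = 3.3166; wedge = 111.7545 − 74.6091 = 37.1454.
Welfare loss = ½ × 3.3166 × 37.1454 = 61.60.

61.60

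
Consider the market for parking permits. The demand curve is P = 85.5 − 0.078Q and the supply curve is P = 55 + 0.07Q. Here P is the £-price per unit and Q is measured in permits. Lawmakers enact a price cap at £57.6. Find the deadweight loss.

£2111.97

Competitive equilibrium: 85.5 − 0.078Q = 55 + 0.07Q → Q* = 206.0811, P* = 69.4257.
At the ceiling P = 57.6, quantity supplied = (57.6 − 55)/0.07 = 37.1429.
Willingness to pay at Q' = 37.1429: 85.5 − 0.078·37.1429 = 82.6029.
ΔQ = 206.0811 − 37.1429 = 168.9382; wedge = 82.6029 − 57.6 = 25.0029.
Deadweight loss = ½ × 168.9382 × 25.0029 = £2111.97.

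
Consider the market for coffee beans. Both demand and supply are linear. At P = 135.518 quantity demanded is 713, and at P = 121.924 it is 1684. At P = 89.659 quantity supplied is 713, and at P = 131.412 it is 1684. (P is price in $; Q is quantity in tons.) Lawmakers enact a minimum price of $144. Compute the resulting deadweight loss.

Demand slope = (121.924 − 135.518)/(1684 − 713) = −0.014, so P = 145.5 − 0.014Q.
Supply slope = (131.412 − 89.659)/(1684 − 713) = 0.043, so P = 59 + 0.043Q.
Competitive equilibrium: 145.5 − 0.014Q = 59 + 0.043Q → Q* = 1517.54386, P* = 124.254386.
At the floor P = 144, quantity demanded = (145.5 − 144)/0.014 = 107.142857.
Sellers' marginal cost at Q' = 107.142857: 59 + 0.043·107.142857 = 63.607143.
ΔQ = 1517.54386 − 107.142857 = 1410.401003; wedge = 144 − 63.607143 = 80.392857.
Deadweight loss = ½ × 1410.401003 × 80.392857 = $56693.08.

$56693.08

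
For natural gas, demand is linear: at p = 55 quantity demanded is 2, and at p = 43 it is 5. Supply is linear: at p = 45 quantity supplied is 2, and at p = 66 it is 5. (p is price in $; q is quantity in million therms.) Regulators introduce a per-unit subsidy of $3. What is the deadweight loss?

Demand slope = (43 − 55)/(5 − 2) = −4, so p = 63 − 4q.
Supply slope = (66 − 45)/(5 − 2) = 7, so p = 31 + 7q.
Competitive equilibrium: 63 − 4q = 31 + 7q → q* = 2.9091, p* = 51.3636.
The subsidy lowers effective supply by 3: p = 28 + 7q.
New quantity: 63 − 4q = 28 + 7q → q' = 3.1818.
Overproduction Δq = 3.1818 − 2.9091 = 0.2727; wedge = subsidy = 3.
The triangle = ½ × 0.2727 × 3 = $0.41 million.

$0.41 million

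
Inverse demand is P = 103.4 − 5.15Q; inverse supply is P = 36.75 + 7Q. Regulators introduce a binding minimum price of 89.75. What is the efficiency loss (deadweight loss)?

48.83

Competitive equilibrium: 103.4 − 5.15Q = 36.75 + 7Q → Q* = 5.4856, P* = 75.1492.
At the floor P = 89.75, quantity demanded = (103.4 − 89.75)/5.15 = 2.6505.
Sellers' marginal cost at Q' = 2.6505: 36.75 + 7·2.6505 = 55.3035.
ΔQ = 5.4856 − 2.6505 = 2.8351; wedge = 89.75 − 55.3035 = 34.4465.
Deadweight loss = ½ × 2.8351 × 34.4465 = 48.83.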